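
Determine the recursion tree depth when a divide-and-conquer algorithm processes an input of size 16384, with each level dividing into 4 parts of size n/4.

For divide and conquer with division factor 4:

Problem sizes at each level:
Level 0: 16384
Level 1: 4096
Level 2: 1024
Level 3: 256
Level 4: 64
Level 5: 16
Level 6: 4
Level 7: 1

The root is level 0 and the size-1 base case is level 7 (the tree spans levels 0 through 7, i.e. 8 levels counting the root), so the depth is the number of divisions: log_4(16384) = 7

The recursion tree depth is log_4(16384) = 7. At each level, the problem size is divided by 4, so it takes 7 divisions to reduce to a base case of size 1. The algorithm makes 4 recursive calls at each level.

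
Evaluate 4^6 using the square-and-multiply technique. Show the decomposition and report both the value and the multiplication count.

Computing 4^6 by squaring (build up from 4^1; each line after the first costs one multiplication):

4^1 = 4
4^2 = (4^1)^2 = 4^2 = 16
4^3 = 4 * 4^2 = 4 * 16 = 64
4^6 = (4^3)^2 = 64^2 = 4096

Result: 4096
Multiplications needed: 3 (3 lines after 4^1)

4^6 = 4096. Using exponentiation by squaring, this requires 3 multiplications. The key idea: if the exponent is even, square the half-power; if odd, multiply by the base once.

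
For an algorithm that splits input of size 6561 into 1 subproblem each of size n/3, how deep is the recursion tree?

For divide and conquer with division factor 3:

Problem sizes at each level:
Level 0: 6561
Level 1: 2187
Level 2: 729
Level 3: 243
Level 4: 81
Level 5: 27
Level 6: 9
Level 7: 3
Level 8: 1

The root is level 0 and the size-1 base case is level 8 (the tree spans levels 0 through 8, i.e. 9 levels counting the root), so the depth is the number of divisions: log_3(6561) = 8

The recursion tree depth is log_3(6561) = 8. At each level, the problem size is divided by 3, so it takes 8 divisions to reduce to a base case of size 1. The algorithm makes 1 recursive call at each level.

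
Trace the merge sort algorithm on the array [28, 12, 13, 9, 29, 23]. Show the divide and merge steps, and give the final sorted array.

Merge sort trace:

Split: [28, 12, 13, 9, 29, 23] -> [28, 12, 13] and [9, 29, 23]
  Split: [28, 12, 13] -> [28] and [12, 13]
    Split: [12, 13] -> [12] and [13]
    Merge: [12] + [13] -> [12, 13]
  Merge: [28] + [12, 13] -> [12, 13, 28]
  Split: [9, 29, 23] -> [9] and [29, 23]
    Split: [29, 23] -> [29] and [23]
    Merge: [29] + [23] -> [23, 29]
  Merge: [9] + [23, 29] -> [9, 23, 29]
Merge: [12, 13, 28] + [9, 23, 29] -> [9, 12, 13, 23, 28, 29]

Final sorted array: [9, 12, 13, 23, 28, 29]

The merge sort proceeds by recursively splitting the array and merging sorted halves.
After all merges, the sorted array is [9, 12, 13, 23, 28, 29].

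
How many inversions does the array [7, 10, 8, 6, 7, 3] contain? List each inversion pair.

Finding inversions in [7, 10, 8, 6, 7, 3]:

(0, 3): arr[0]=7 > arr[3]=6
(0, 5): arr[0]=7 > arr[5]=3
(1, 2): arr[1]=10 > arr[2]=8
(1, 3): arr[1]=10 > arr[3]=6
(1, 4): arr[1]=10 > arr[4]=7
(1, 5): arr[1]=10 > arr[5]=3
(2, 3): arr[2]=8 > arr[3]=6
(2, 4): arr[2]=8 > arr[4]=7
(2, 5): arr[2]=8 > arr[5]=3
(3, 5): arr[3]=6 > arr[5]=3
(4, 5): arr[4]=7 > arr[5]=3

Total inversions: 11

The array has 11 inversion(s): (0,3), (0,5), (1,2), (1,3), (1,4), (1,5), (2,3), (2,4), (2,5), (3,5), (4,5). Each pair (i,j) satisfies i < j and arr[i] > arr[j].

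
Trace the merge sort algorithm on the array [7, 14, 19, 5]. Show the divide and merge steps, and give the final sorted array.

Merge sort trace:

Split: [7, 14, 19, 5] -> [7, 14] and [19, 5]
  Split: [7, 14] -> [7] and [14]
  Merge: [7] + [14] -> [7, 14]
  Split: [19, 5] -> [19] and [5]
  Merge: [19] + [5] -> [5, 19]
Merge: [7, 14] + [5, 19] -> [5, 7, 14, 19]

Final sorted array: [5, 7, 14, 19]

The merge sort proceeds by recursively splitting the array and merging sorted halves.
After all merges, the sorted array is [5, 7, 14, 19].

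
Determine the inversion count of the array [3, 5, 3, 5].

Finding inversions in [3, 5, 3, 5]:

(1, 2): arr[1]=5 > arr[2]=3

Total inversions: 1

The array has 1 inversion(s): (1,2). Each pair (i,j) satisfies i < j and arr[i] > arr[j].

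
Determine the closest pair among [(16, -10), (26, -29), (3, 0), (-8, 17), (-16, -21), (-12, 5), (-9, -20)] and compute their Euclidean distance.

Computing all pairwise distances among 7 points:

d((16, -10), (26, -29)) = 21.4709
d((16, -10), (3, 0)) = 16.4012
d((16, -10), (-8, 17)) = 36.1248
d((16, -10), (-16, -21)) = 33.8378
d((16, -10), (-12, 5)) = 31.7648
d((16, -10), (-9, -20)) = 26.9258
d((26, -29), (3, 0)) = 37.0135
d((26, -29), (-8, 17)) = 57.2014
d((26, -29), (-16, -21)) = 42.7551
d((26, -29), (-12, 5)) = 50.9902
d((26, -29), (-9, -20)) = 36.1386
d((3, 0), (-8, 17)) = 20.2485
d((3, 0), (-16, -21)) = 28.3196
d((3, 0), (-12, 5)) = 15.8114
d((3, 0), (-9, -20)) = 23.3238
d((-8, 17), (-16, -21)) = 38.833
d((-8, 17), (-12, 5)) = 12.6491
d((-8, 17), (-9, -20)) = 37.0135
d((-16, -21), (-12, 5)) = 26.3059
d((-16, -21), (-9, -20)) = 7.0711 <-- minimum
d((-12, 5), (-9, -20)) = 25.1794

Closest pair: (-16, -21) and (-9, -20) with distance 7.0711

The closest pair is (-16, -21) and (-9, -20) with Euclidean distance 7.0711. For 7 points, brute-force pairwise comparison is shown above. For large n, the divide-and-conquer algorithm (sort by x, recurse on halves, check the dividing strip) achieves O(n log n).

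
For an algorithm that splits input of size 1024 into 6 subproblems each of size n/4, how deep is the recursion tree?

For divide and conquer with division factor 4:

Problem sizes at each level:
Level 0: 1024
Level 1: 256
Level 2: 64
Level 3: 16
Level 4: 4
Level 5: 1

The root is level 0 and the size-1 base case is level 5 (the tree spans levels 0 through 5, i.e. 6 levels counting the root), so the depth is the number of divisions: log_4(1024) = 5

The recursion tree depth is log_4(1024) = 5. At each level, the problem size is divided by 4, so it takes 5 divisions to reduce to a base case of size 1. The algorithm makes 6 recursive calls at each level.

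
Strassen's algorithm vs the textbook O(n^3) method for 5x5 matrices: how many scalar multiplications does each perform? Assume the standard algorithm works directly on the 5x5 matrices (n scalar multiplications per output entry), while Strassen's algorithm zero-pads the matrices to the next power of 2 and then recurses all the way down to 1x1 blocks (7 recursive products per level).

Matrix multiplication for 5x5 matrices:

Strassen's algorithm requires power-of-2 dimensions. Pad 5x5 to 8x8 (next power of 2).

Standard algorithm: 5^3 = 125 multiplications
Strassen's algorithm: 7^(log2(8)) = 7^3 = 343 multiplications
Difference: 125 - 343 = -218 (Strassen uses MORE here due to padding overhead — for small or just-over-power-of-2 n, padding can outweigh the per-level savings)

Standard: 125 multiplications (5^3). Strassen: 343 multiplications (7^3, after padding to 8x8). Strassen reduces 8 recursive multiplications to 7 at each level.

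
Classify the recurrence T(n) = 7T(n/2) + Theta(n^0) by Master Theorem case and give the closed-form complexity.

Master Theorem for T(n) = 7T(n/2) + O(n^0):

a = 7, b = 2, c = 0
log_b(a) = log_2(7) = 2.8074

Case 1: c = 0 < log_2(7) = 2.8074
T(n) = O(n^(log_2 7))

For T(n) = 7T(n/2) + O(n^0): log_2(7) = 2.8074. This is Case 1 of the Master Theorem (c < log_b(a), work dominated by leaves), giving O(n^(log_2 7)).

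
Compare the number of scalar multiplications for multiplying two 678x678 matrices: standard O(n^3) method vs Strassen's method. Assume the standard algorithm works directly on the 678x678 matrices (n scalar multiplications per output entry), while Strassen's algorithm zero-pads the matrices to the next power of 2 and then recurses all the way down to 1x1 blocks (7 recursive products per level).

Matrix multiplication for 678x678 matrices:

Strassen's algorithm requires power-of-2 dimensions. Pad 678x678 to 1024x1024 (next power of 2).

Standard algorithm: 678^3 = 311665752 multiplications
Strassen's algorithm: 7^(log2(1024)) = 7^10 = 282475249 multiplications
Savings: 311665752 - 282475249 = 29190503 multiplications

Standard: 311665752 multiplications (678^3). Strassen: 282475249 multiplications (7^10, after padding to 1024x1024). Strassen reduces 8 recursive multiplications to 7 at each level.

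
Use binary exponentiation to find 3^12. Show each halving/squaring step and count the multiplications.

Computing 3^12 by squaring (build up from 3^1; each line after the first costs one multiplication):

3^1 = 3
3^2 = (3^1)^2 = 3^2 = 9
3^3 = 3 * 3^2 = 3 * 9 = 27
3^6 = (3^3)^2 = 27^2 = 729
3^12 = (3^6)^2 = 729^2 = 531441

Result: 531441
Multiplications needed: 4 (4 lines after 3^1)

3^12 = 531441. Using exponentiation by squaring, this requires 4 multiplications. The key idea: if the exponent is even, square the half-power; if odd, multiply by the base once.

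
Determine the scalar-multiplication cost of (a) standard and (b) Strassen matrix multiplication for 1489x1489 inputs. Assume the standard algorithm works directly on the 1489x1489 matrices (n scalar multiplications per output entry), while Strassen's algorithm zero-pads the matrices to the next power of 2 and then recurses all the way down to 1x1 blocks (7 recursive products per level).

Matrix multiplication for 1489x1489 matrices:

Strassen's algorithm requires power-of-2 dimensions. Pad 1489x1489 to 2048x2048 (next power of 2).

Standard algorithm: 1489^3 = 3301293169 multiplications
Strassen's algorithm: 7^(log2(2048)) = 7^11 = 1977326743 multiplications
Savings: 3301293169 - 1977326743 = 1323966426 multiplications

Standard: 3301293169 multiplications (1489^3). Strassen: 1977326743 multiplications (7^11, after padding to 2048x2048). Strassen reduces 8 recursive multiplications to 7 at each level.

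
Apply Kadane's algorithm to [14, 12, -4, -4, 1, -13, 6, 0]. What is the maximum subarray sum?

Using Kadane's algorithm on [14, 12, -4, -4, 1, -13, 6, 0]:

Scanning through the array:
Position 1 (value 12): max_ending_here = 26, max_so_far = 26
Position 2 (value -4): max_ending_here = 22, max_so_far = 26
Position 3 (value -4): max_ending_here = 18, max_so_far = 26
Position 4 (value 1): max_ending_here = 19, max_so_far = 26
Position 5 (value -13): max_ending_here = 6, max_so_far = 26
Position 6 (value 6): max_ending_here = 12, max_so_far = 26
Position 7 (value 0): max_ending_here = 12, max_so_far = 26

Maximum subarray: [14, 12]
Maximum sum: 26

The maximum subarray is [14, 12] with sum 26. This subarray runs from index 0 to index 1.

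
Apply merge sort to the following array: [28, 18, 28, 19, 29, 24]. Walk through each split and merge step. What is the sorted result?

Merge sort trace:

Split: [28, 18, 28, 19, 29, 24] -> [28, 18, 28] and [19, 29, 24]
  Split: [28, 18, 28] -> [28] and [18, 28]
    Split: [18, 28] -> [18] and [28]
    Merge: [18] + [28] -> [18, 28]
  Merge: [28] + [18, 28] -> [18, 28, 28]
  Split: [19, 29, 24] -> [19] and [29, 24]
    Split: [29, 24] -> [29] and [24]
    Merge: [29] + [24] -> [24, 29]
  Merge: [19] + [24, 29] -> [19, 24, 29]
Merge: [18, 28, 28] + [19, 24, 29] -> [18, 19, 24, 28, 28, 29]

Final sorted array: [18, 19, 24, 28, 28, 29]

The merge sort proceeds by recursively splitting the array and merging sorted halves.
After all merges, the sorted array is [18, 19, 24, 28, 28, 29].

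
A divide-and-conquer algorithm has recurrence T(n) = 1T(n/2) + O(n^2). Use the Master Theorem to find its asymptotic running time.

Master Theorem for T(n) = 1T(n/2) + O(n^2):

a = 1, b = 2, c = 2
log_b(a) = log_2(1) = 0.0000

Case 3: c = 2 > log_2(1) = 0.0000
T(n) = O(n^2) = O(n^2)

For T(n) = 1T(n/2) + O(n^2): log_2(1) = 0.0000. This is Case 3 of the Master Theorem (c > log_b(a), work dominated by root), giving O(n^2).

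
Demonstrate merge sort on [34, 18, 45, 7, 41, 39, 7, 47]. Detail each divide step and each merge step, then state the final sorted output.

Merge sort trace:

Split: [34, 18, 45, 7, 41, 39, 7, 47] -> [34, 18, 45, 7] and [41, 39, 7, 47]
  Split: [34, 18, 45, 7] -> [34, 18] and [45, 7]
    Split: [34, 18] -> [34] and [18]
    Merge: [34] + [18] -> [18, 34]
    Split: [45, 7] -> [45] and [7]
    Merge: [45] + [7] -> [7, 45]
  Merge: [18, 34] + [7, 45] -> [7, 18, 34, 45]
  Split: [41, 39, 7, 47] -> [41, 39] and [7, 47]
    Split: [41, 39] -> [41] and [39]
    Merge: [41] + [39] -> [39, 41]
    Split: [7, 47] -> [7] and [47]
    Merge: [7] + [47] -> [7, 47]
  Merge: [39, 41] + [7, 47] -> [7, 39, 41, 47]
Merge: [7, 18, 34, 45] + [7, 39, 41, 47] -> [7, 7, 18, 34, 39, 41, 45, 47]

Final sorted array: [7, 7, 18, 34, 39, 41, 45, 47]

The merge sort proceeds by recursively splitting the array and merging sorted halves.
After all merges, the sorted array is [7, 7, 18, 34, 39, 41, 45, 47].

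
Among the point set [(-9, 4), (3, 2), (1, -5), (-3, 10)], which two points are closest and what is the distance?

Computing all pairwise distances among 4 points:

d((-9, 4), (3, 2)) = 12.1655
d((-9, 4), (1, -5)) = 13.4536
d((-9, 4), (-3, 10)) = 8.4853
d((3, 2), (1, -5)) = 7.2801 <-- minimum
d((3, 2), (-3, 10)) = 10.0
d((1, -5), (-3, 10)) = 15.5242

Closest pair: (3, 2) and (1, -5) with distance 7.2801

The closest pair is (3, 2) and (1, -5) with Euclidean distance 7.2801. For 4 points, brute-force pairwise comparison is shown above. For large n, the divide-and-conquer algorithm (sort by x, recurse on halves, check the dividing strip) achieves O(n log n).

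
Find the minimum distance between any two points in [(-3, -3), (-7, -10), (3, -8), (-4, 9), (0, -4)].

Computing all pairwise distances among 5 points:

d((-3, -3), (-7, -10)) = 8.0623
d((-3, -3), (3, -8)) = 7.8102
d((-3, -3), (-4, 9)) = 12.0416
d((-3, -3), (0, -4)) = 3.1623 <-- minimum
d((-7, -10), (3, -8)) = 10.198
d((-7, -10), (-4, 9)) = 19.2354
d((-7, -10), (0, -4)) = 9.2195
d((3, -8), (-4, 9)) = 18.3848
d((3, -8), (0, -4)) = 5.0
d((-4, 9), (0, -4)) = 13.6015

Closest pair: (-3, -3) and (0, -4) with distance 3.1623

The closest pair is (-3, -3) and (0, -4) with Euclidean distance 3.1623. For 5 points, brute-force pairwise comparison is shown above. For large n, the divide-and-conquer algorithm (sort by x, recurse on halves, check the dividing strip) achieves O(n log n).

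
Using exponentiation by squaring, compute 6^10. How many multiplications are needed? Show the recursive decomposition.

Computing 6^10 by squaring (build up from 6^1; each line after the first costs one multiplication):

6^1 = 6
6^2 = (6^1)^2 = 6^2 = 36
6^4 = (6^2)^2 = 36^2 = 1296
6^5 = 6 * 6^4 = 6 * 1296 = 7776
6^10 = (6^5)^2 = 7776^2 = 60466176

Result: 60466176
Multiplications needed: 4 (4 lines after 6^1)

6^10 = 60466176. Using exponentiation by squaring, this requires 4 multiplications. The key idea: if the exponent is even, square the half-power; if odd, multiply by the base once.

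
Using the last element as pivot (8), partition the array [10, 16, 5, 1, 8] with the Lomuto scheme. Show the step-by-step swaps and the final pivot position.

Lomuto partition with pivot = 8:

Initial array: [10, 16, 5, 1, 8]

arr[0]=10 > 8: no swap
arr[1]=16 > 8: no swap
arr[2]=5 <= 8: swap with position 0, array becomes [5, 16, 10, 1, 8]
arr[3]=1 <= 8: swap with position 1, array becomes [5, 1, 10, 16, 8]

Place pivot at position 2: [5, 1, 8, 16, 10]
Pivot position: 2

After partitioning with pivot 8, the array becomes [5, 1, 8, 16, 10]. The pivot is placed at index 2. All elements to the left of the pivot are <= 8, and all elements to the right are > 8.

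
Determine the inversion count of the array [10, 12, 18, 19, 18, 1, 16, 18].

Finding inversions in [10, 12, 18, 19, 18, 1, 16, 18]:

(0, 5): arr[0]=10 > arr[5]=1
(1, 5): arr[1]=12 > arr[5]=1
(2, 5): arr[2]=18 > arr[5]=1
(2, 6): arr[2]=18 > arr[6]=16
(3, 4): arr[3]=19 > arr[4]=18
(3, 5): arr[3]=19 > arr[5]=1
(3, 6): arr[3]=19 > arr[6]=16
(3, 7): arr[3]=19 > arr[7]=18
(4, 5): arr[4]=18 > arr[5]=1
(4, 6): arr[4]=18 > arr[6]=16

Total inversions: 10

The array has 10 inversion(s): (0,5), (1,5), (2,5), (2,6), (3,4), (3,5), (3,6), (3,7), (4,5), (4,6). Each pair (i,j) satisfies i < j and arr[i] > arr[j].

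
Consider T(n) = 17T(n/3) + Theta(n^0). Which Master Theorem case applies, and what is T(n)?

Master Theorem for T(n) = 17T(n/3) + O(n^0):

a = 17, b = 3, c = 0
log_b(a) = log_3(17) = 2.5789

Case 1: c = 0 < log_3(17) = 2.5789
T(n) = O(n^(log_3 17))

For T(n) = 17T(n/3) + O(n^0): log_3(17) = 2.5789. This is Case 1 of the Master Theorem (c < log_b(a), work dominated by leaves), giving O(n^(log_3 17)).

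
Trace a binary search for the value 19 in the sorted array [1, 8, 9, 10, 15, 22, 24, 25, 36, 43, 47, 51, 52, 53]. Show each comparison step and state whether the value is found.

Binary search for 19 in [1, 8, 9, 10, 15, 22, 24, 25, 36, 43, 47, 51, 52, 53]:

lo=0, hi=13, mid=6, arr[mid]=24 -> 24 > 19, search left half
lo=0, hi=5, mid=2, arr[mid]=9 -> 9 < 19, search right half
lo=3, hi=5, mid=4, arr[mid]=15 -> 15 < 19, search right half
lo=5, hi=5, mid=5, arr[mid]=22 -> 22 > 19, search left half
lo=5 > hi=4, target 19 not found

Binary search determines that 19 is not in the array after 4 comparisons. The search space was exhausted without finding the target.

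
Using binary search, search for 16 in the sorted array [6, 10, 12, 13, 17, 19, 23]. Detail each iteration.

Binary search for 16 in [6, 10, 12, 13, 17, 19, 23]:

lo=0, hi=6, mid=3, arr[mid]=13 -> 13 < 16, search right half
lo=4, hi=6, mid=5, arr[mid]=19 -> 19 > 16, search left half
lo=4, hi=4, mid=4, arr[mid]=17 -> 17 > 16, search left half
lo=4 > hi=3, target 16 not found

Binary search determines that 16 is not in the array after 3 comparisons. The search space was exhausted without finding the target.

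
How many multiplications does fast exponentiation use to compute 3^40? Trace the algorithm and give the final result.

Computing 3^40 by squaring (build up from 3^1; each line after the first costs one multiplication):

3^1 = 3
3^2 = (3^1)^2 = 3^2 = 9
3^4 = (3^2)^2 = 9^2 = 81
3^5 = 3 * 3^4 = 3 * 81 = 243
3^10 = (3^5)^2 = 243^2 = 59049
3^20 = (3^10)^2 = 59049^2 = 3486784401
3^40 = (3^20)^2 = 3486784401^2 = 12157665459056928801

Result: 12157665459056928801
Multiplications needed: 6 (6 lines after 3^1)

3^40 = 12157665459056928801. Using exponentiation by squaring, this requires 6 multiplications. The key idea: if the exponent is even, square the half-power; if odd, multiply by the base once.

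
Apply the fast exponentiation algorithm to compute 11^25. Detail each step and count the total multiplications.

Computing 11^25 by squaring (build up from 11^1; each line after the first costs one multiplication):

11^1 = 11
11^2 = (11^1)^2 = 11^2 = 121
11^3 = 11 * 11^2 = 11 * 121 = 1331
11^6 = (11^3)^2 = 1331^2 = 1771561
11^12 = (11^6)^2 = 1771561^2 = 3138428376721
11^24 = (11^12)^2 = 3138428376721^2 = 9849732675807611094711841
11^25 = 11 * 11^24 = 11 * 9849732675807611094711841 = 108347059433883722041830251

Result: 108347059433883722041830251
Multiplications needed: 6 (6 lines after 11^1)

11^25 = 108347059433883722041830251. Using exponentiation by squaring, this requires 6 multiplications. The key idea: if the exponent is even, square the half-power; if odd, multiply by the base once.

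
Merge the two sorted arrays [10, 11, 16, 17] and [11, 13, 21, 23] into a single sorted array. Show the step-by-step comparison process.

Merging process:

Compare 10 vs 11: take 10 from left. Merged: [10]
Compare 11 vs 11: take 11 from left. Merged: [10, 11]
Compare 16 vs 11: take 11 from right. Merged: [10, 11, 11]
Compare 16 vs 13: take 13 from right. Merged: [10, 11, 11, 13]
Compare 16 vs 21: take 16 from left. Merged: [10, 11, 11, 13, 16]
Compare 17 vs 21: take 17 from left. Merged: [10, 11, 11, 13, 16, 17]
Append remaining from right: [21, 23]. Merged: [10, 11, 11, 13, 16, 17, 21, 23]

Final merged array: [10, 11, 11, 13, 16, 17, 21, 23]
Total comparisons: 6

The merged array is [10, 11, 11, 13, 16, 17, 21, 23], requiring 6 comparisons. The merge step runs in O(n) time where n is the total number of elements.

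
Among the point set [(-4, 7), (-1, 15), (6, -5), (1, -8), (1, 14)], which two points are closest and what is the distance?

Computing all pairwise distances among 5 points:

d((-4, 7), (-1, 15)) = 8.544
d((-4, 7), (6, -5)) = 15.6205
d((-4, 7), (1, -8)) = 15.8114
d((-4, 7), (1, 14)) = 8.6023
d((-1, 15), (6, -5)) = 21.1896
d((-1, 15), (1, -8)) = 23.0868
d((-1, 15), (1, 14)) = 2.2361 <-- minimum
d((6, -5), (1, -8)) = 5.831
d((6, -5), (1, 14)) = 19.6469
d((1, -8), (1, 14)) = 22.0

Closest pair: (-1, 15) and (1, 14) with distance 2.2361

The closest pair is (-1, 15) and (1, 14) with Euclidean distance 2.2361. For 5 points, brute-force pairwise comparison is shown above. For large n, the divide-and-conquer algorithm (sort by x, recurse on halves, check the dividing strip) achieves O(n log n).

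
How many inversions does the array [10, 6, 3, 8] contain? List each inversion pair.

Finding inversions in [10, 6, 3, 8]:

(0, 1): arr[0]=10 > arr[1]=6
(0, 2): arr[0]=10 > arr[2]=3
(0, 3): arr[0]=10 > arr[3]=8
(1, 2): arr[1]=6 > arr[2]=3

Total inversions: 4

The array has 4 inversion(s): (0,1), (0,2), (0,3), (1,2). Each pair (i,j) satisfies i < j and arr[i] > arr[j].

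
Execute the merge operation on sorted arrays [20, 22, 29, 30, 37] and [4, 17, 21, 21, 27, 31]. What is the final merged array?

Merging process:

Compare 20 vs 4: take 4 from right. Merged: [4]
Compare 20 vs 17: take 17 from right. Merged: [4, 17]
Compare 20 vs 21: take 20 from left. Merged: [4, 17, 20]
Compare 22 vs 21: take 21 from right. Merged: [4, 17, 20, 21]
Compare 22 vs 21: take 21 from right. Merged: [4, 17, 20, 21, 21]
Compare 22 vs 27: take 22 from left. Merged: [4, 17, 20, 21, 21, 22]
Compare 29 vs 27: take 27 from right. Merged: [4, 17, 20, 21, 21, 22, 27]
Compare 29 vs 31: take 29 from left. Merged: [4, 17, 20, 21, 21, 22, 27, 29]
Compare 30 vs 31: take 30 from left. Merged: [4, 17, 20, 21, 21, 22, 27, 29, 30]
Compare 37 vs 31: take 31 from right. Merged: [4, 17, 20, 21, 21, 22, 27, 29, 30, 31]
Append remaining from left: [37]. Merged: [4, 17, 20, 21, 21, 22, 27, 29, 30, 31, 37]

Final merged array: [4, 17, 20, 21, 21, 22, 27, 29, 30, 31, 37]
Total comparisons: 10

The merged array is [4, 17, 20, 21, 21, 22, 27, 29, 30, 31, 37], requiring 10 comparisons. The merge step runs in O(n) time where n is the total number of elements.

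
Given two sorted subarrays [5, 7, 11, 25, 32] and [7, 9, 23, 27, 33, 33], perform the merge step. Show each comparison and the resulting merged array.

Merging process:

Compare 5 vs 7: take 5 from left. Merged: [5]
Compare 7 vs 7: take 7 from left. Merged: [5, 7]
Compare 11 vs 7: take 7 from right. Merged: [5, 7, 7]
Compare 11 vs 9: take 9 from right. Merged: [5, 7, 7, 9]
Compare 11 vs 23: take 11 from left. Merged: [5, 7, 7, 9, 11]
Compare 25 vs 23: take 23 from right. Merged: [5, 7, 7, 9, 11, 23]
Compare 25 vs 27: take 25 from left. Merged: [5, 7, 7, 9, 11, 23, 25]
Compare 32 vs 27: take 27 from right. Merged: [5, 7, 7, 9, 11, 23, 25, 27]
Compare 32 vs 33: take 32 from left. Merged: [5, 7, 7, 9, 11, 23, 25, 27, 32]
Append remaining from right: [33, 33]. Merged: [5, 7, 7, 9, 11, 23, 25, 27, 32, 33, 33]

Final merged array: [5, 7, 7, 9, 11, 23, 25, 27, 32, 33, 33]
Total comparisons: 9

The merged array is [5, 7, 7, 9, 11, 23, 25, 27, 32, 33, 33], requiring 9 comparisons. The merge step runs in O(n) time where n is the total number of elements.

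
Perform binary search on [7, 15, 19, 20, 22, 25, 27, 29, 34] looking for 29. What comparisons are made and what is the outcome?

Binary search for 29 in [7, 15, 19, 20, 22, 25, 27, 29, 34]:

lo=0, hi=8, mid=4, arr[mid]=22 -> 22 < 29, search right half
lo=5, hi=8, mid=6, arr[mid]=27 -> 27 < 29, search right half
lo=7, hi=8, mid=7, arr[mid]=29 -> Found target at index 7!

Binary search finds 29 at index 7 after 3 comparisons. The search repeatedly halves the search space by comparing with the middle element.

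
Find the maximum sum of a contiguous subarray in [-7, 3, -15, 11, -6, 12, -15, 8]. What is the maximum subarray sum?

Using Kadane's algorithm on [-7, 3, -15, 11, -6, 12, -15, 8]:

Scanning through the array:
Position 1 (value 3): max_ending_here = 3, max_so_far = 3
Position 2 (value -15): max_ending_here = -12, max_so_far = 3
Position 3 (value 11): max_ending_here = 11, max_so_far = 11
Position 4 (value -6): max_ending_here = 5, max_so_far = 11
Position 5 (value 12): max_ending_here = 17, max_so_far = 17
Position 6 (value -15): max_ending_here = 2, max_so_far = 17
Position 7 (value 8): max_ending_here = 10, max_so_far = 17

Maximum subarray: [11, -6, 12]
Maximum sum: 17

The maximum subarray is [11, -6, 12] with sum 17. This subarray runs from index 3 to index 5.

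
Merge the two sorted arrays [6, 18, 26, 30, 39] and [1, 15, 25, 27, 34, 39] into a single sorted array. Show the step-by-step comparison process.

Merging process:

Compare 6 vs 1: take 1 from right. Merged: [1]
Compare 6 vs 15: take 6 from left. Merged: [1, 6]
Compare 18 vs 15: take 15 from right. Merged: [1, 6, 15]
Compare 18 vs 25: take 18 from left. Merged: [1, 6, 15, 18]
Compare 26 vs 25: take 25 from right. Merged: [1, 6, 15, 18, 25]
Compare 26 vs 27: take 26 from left. Merged: [1, 6, 15, 18, 25, 26]
Compare 30 vs 27: take 27 from right. Merged: [1, 6, 15, 18, 25, 26, 27]
Compare 30 vs 34: take 30 from left. Merged: [1, 6, 15, 18, 25, 26, 27, 30]
Compare 39 vs 34: take 34 from right. Merged: [1, 6, 15, 18, 25, 26, 27, 30, 34]
Compare 39 vs 39: take 39 from left. Merged: [1, 6, 15, 18, 25, 26, 27, 30, 34, 39]
Append remaining from right: [39]. Merged: [1, 6, 15, 18, 25, 26, 27, 30, 34, 39, 39]

Final merged array: [1, 6, 15, 18, 25, 26, 27, 30, 34, 39, 39]
Total comparisons: 10

The merged array is [1, 6, 15, 18, 25, 26, 27, 30, 34, 39, 39], requiring 10 comparisons. The merge step runs in O(n) time where n is the total number of elements.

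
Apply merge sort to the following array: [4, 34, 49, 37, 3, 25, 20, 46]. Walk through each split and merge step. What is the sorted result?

Merge sort trace:

Split: [4, 34, 49, 37, 3, 25, 20, 46] -> [4, 34, 49, 37] and [3, 25, 20, 46]
  Split: [4, 34, 49, 37] -> [4, 34] and [49, 37]
    Split: [4, 34] -> [4] and [34]
    Merge: [4] + [34] -> [4, 34]
    Split: [49, 37] -> [49] and [37]
    Merge: [49] + [37] -> [37, 49]
  Merge: [4, 34] + [37, 49] -> [4, 34, 37, 49]
  Split: [3, 25, 20, 46] -> [3, 25] and [20, 46]
    Split: [3, 25] -> [3] and [25]
    Merge: [3] + [25] -> [3, 25]
    Split: [20, 46] -> [20] and [46]
    Merge: [20] + [46] -> [20, 46]
  Merge: [3, 25] + [20, 46] -> [3, 20, 25, 46]
Merge: [4, 34, 37, 49] + [3, 20, 25, 46] -> [3, 4, 20, 25, 34, 37, 46, 49]

Final sorted array: [3, 4, 20, 25, 34, 37, 46, 49]

The merge sort proceeds by recursively splitting the array and merging sorted halves.
After all merges, the sorted array is [3, 4, 20, 25, 34, 37, 46, 49].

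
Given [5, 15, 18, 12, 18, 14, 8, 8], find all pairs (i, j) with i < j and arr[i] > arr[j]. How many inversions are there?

Finding inversions in [5, 15, 18, 12, 18, 14, 8, 8]:

(1, 3): arr[1]=15 > arr[3]=12
(1, 5): arr[1]=15 > arr[5]=14
(1, 6): arr[1]=15 > arr[6]=8
(1, 7): arr[1]=15 > arr[7]=8
(2, 3): arr[2]=18 > arr[3]=12
(2, 5): arr[2]=18 > arr[5]=14
(2, 6): arr[2]=18 > arr[6]=8
(2, 7): arr[2]=18 > arr[7]=8
(3, 6): arr[3]=12 > arr[6]=8
(3, 7): arr[3]=12 > arr[7]=8
(4, 5): arr[4]=18 > arr[5]=14
(4, 6): arr[4]=18 > arr[6]=8
(4, 7): arr[4]=18 > arr[7]=8
(5, 6): arr[5]=14 > arr[6]=8
(5, 7): arr[5]=14 > arr[7]=8

Total inversions: 15

The array has 15 inversion(s): (1,3), (1,5), (1,6), (1,7), (2,3), (2,5), (2,6), (2,7), (3,6), (3,7), (4,5), (4,6), (4,7), (5,6), (5,7). Each pair (i,j) satisfies i < j and arr[i] > arr[j].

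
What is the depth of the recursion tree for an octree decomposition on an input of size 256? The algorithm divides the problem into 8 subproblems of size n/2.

For divide and conquer with division factor 2:

Problem sizes at each level:
Level 0: 256
Level 1: 128
Level 2: 64
Level 3: 32
Level 4: 16
Level 5: 8
Level 6: 4
Level 7: 2
Level 8: 1

The root is level 0 and the size-1 base case is level 8 (the tree spans levels 0 through 8, i.e. 9 levels counting the root), so the depth is the number of divisions: log_2(256) = 8

The recursion tree depth is log_2(256) = 8. At each level, the problem size is divided by 2, so it takes 8 divisions to reduce to a base case of size 1. The algorithm makes 8 recursive calls at each level.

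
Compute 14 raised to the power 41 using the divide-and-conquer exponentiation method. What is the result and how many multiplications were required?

Computing 14^41 by squaring (build up from 14^1; each line after the first costs one multiplication):

14^1 = 14
14^2 = (14^1)^2 = 14^2 = 196
14^4 = (14^2)^2 = 196^2 = 38416
14^5 = 14 * 14^4 = 14 * 38416 = 537824
14^10 = (14^5)^2 = 537824^2 = 289254654976
14^20 = (14^10)^2 = 289254654976^2 = 83668255425284801560576
14^40 = (14^20)^2 = 83668255425284801560576^2 = 7000376965910699630056503868178506524997451776
14^41 = 14 * 14^40 = 14 * 7000376965910699630056503868178506524997451776 = 98005277522749794820791054154499091349964324864

Result: 98005277522749794820791054154499091349964324864
Multiplications needed: 7 (7 lines after 14^1)

14^41 = 98005277522749794820791054154499091349964324864. Using exponentiation by squaring, this requires 7 multiplications. The key idea: if the exponent is even, square the half-power; if odd, multiply by the base once.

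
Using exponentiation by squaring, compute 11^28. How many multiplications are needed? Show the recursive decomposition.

Computing 11^28 by squaring (build up from 11^1; each line after the first costs one multiplication):

11^1 = 11
11^2 = (11^1)^2 = 11^2 = 121
11^3 = 11 * 11^2 = 11 * 121 = 1331
11^6 = (11^3)^2 = 1331^2 = 1771561
11^7 = 11 * 11^6 = 11 * 1771561 = 19487171
11^14 = (11^7)^2 = 19487171^2 = 379749833583241
11^28 = (11^14)^2 = 379749833583241^2 = 144209936106499234037676064081

Result: 144209936106499234037676064081
Multiplications needed: 6 (6 lines after 11^1)

11^28 = 144209936106499234037676064081. Using exponentiation by squaring, this requires 6 multiplications. The key idea: if the exponent is even, square the half-power; if odd, multiply by the base once.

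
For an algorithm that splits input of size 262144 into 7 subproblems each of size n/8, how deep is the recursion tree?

For divide and conquer with division factor 8:

Problem sizes at each level:
Level 0: 262144
Level 1: 32768
Level 2: 4096
Level 3: 512
Level 4: 64
Level 5: 8
Level 6: 1

The root is level 0 and the size-1 base case is level 6 (the tree spans levels 0 through 6, i.e. 7 levels counting the root), so the depth is the number of divisions: log_8(262144) = 6

The recursion tree depth is log_8(262144) = 6. At each level, the problem size is divided by 8, so it takes 6 divisions to reduce to a base case of size 1. The algorithm makes 7 recursive calls at each level.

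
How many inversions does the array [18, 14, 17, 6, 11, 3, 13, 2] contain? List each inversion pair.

Finding inversions in [18, 14, 17, 6, 11, 3, 13, 2]:

(0, 1): arr[0]=18 > arr[1]=14
(0, 2): arr[0]=18 > arr[2]=17
(0, 3): arr[0]=18 > arr[3]=6
(0, 4): arr[0]=18 > arr[4]=11
(0, 5): arr[0]=18 > arr[5]=3
(0, 6): arr[0]=18 > arr[6]=13
(0, 7): arr[0]=18 > arr[7]=2
(1, 3): arr[1]=14 > arr[3]=6
(1, 4): arr[1]=14 > arr[4]=11
(1, 5): arr[1]=14 > arr[5]=3
(1, 6): arr[1]=14 > arr[6]=13
(1, 7): arr[1]=14 > arr[7]=2
(2, 3): arr[2]=17 > arr[3]=6
(2, 4): arr[2]=17 > arr[4]=11
(2, 5): arr[2]=17 > arr[5]=3
(2, 6): arr[2]=17 > arr[6]=13
(2, 7): arr[2]=17 > arr[7]=2
(3, 5): arr[3]=6 > arr[5]=3
(3, 7): arr[3]=6 > arr[7]=2
(4, 5): arr[4]=11 > arr[5]=3
(4, 7): arr[4]=11 > arr[7]=2
(5, 7): arr[5]=3 > arr[7]=2
(6, 7): arr[6]=13 > arr[7]=2

Total inversions: 23

The array has 23 inversion(s): (0,1), (0,2), (0,3), (0,4), (0,5), (0,6), (0,7), (1,3), (1,4), (1,5), (1,6), (1,7), (2,3), (2,4), (2,5), (2,6), (2,7), (3,5), (3,7), (4,5), (4,7), (5,7), (6,7). Each pair (i,j) satisfies i < j and arr[i] > arr[j].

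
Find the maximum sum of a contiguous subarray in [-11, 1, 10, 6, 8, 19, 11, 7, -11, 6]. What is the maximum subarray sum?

Using Kadane's algorithm on [-11, 1, 10, 6, 8, 19, 11, 7, -11, 6]:

Scanning through the array:
Position 1 (value 1): max_ending_here = 1, max_so_far = 1
Position 2 (value 10): max_ending_here = 11, max_so_far = 11
Position 3 (value 6): max_ending_here = 17, max_so_far = 17
Position 4 (value 8): max_ending_here = 25, max_so_far = 25
Position 5 (value 19): max_ending_here = 44, max_so_far = 44
Position 6 (value 11): max_ending_here = 55, max_so_far = 55
Position 7 (value 7): max_ending_here = 62, max_so_far = 62
Position 8 (value -11): max_ending_here = 51, max_so_far = 62
Position 9 (value 6): max_ending_here = 57, max_so_far = 62

Maximum subarray: [1, 10, 6, 8, 19, 11, 7]
Maximum sum: 62

The maximum subarray is [1, 10, 6, 8, 19, 11, 7] with sum 62. This subarray runs from index 1 to index 7.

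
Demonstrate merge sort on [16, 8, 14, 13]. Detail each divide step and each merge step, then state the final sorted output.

Merge sort trace:

Split: [16, 8, 14, 13] -> [16, 8] and [14, 13]
  Split: [16, 8] -> [16] and [8]
  Merge: [16] + [8] -> [8, 16]
  Split: [14, 13] -> [14] and [13]
  Merge: [14] + [13] -> [13, 14]
Merge: [8, 16] + [13, 14] -> [8, 13, 14, 16]

Final sorted array: [8, 13, 14, 16]

The merge sort proceeds by recursively splitting the array and merging sorted halves.
After all merges, the sorted array is [8, 13, 14, 16].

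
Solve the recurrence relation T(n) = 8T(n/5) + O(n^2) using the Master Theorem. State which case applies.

Master Theorem for T(n) = 8T(n/5) + O(n^2):

a = 8, b = 5, c = 2
log_b(a) = log_5(8) = 1.2920

Case 3: c = 2 > log_5(8) = 1.2920
T(n) = O(n^2) = O(n^2)

For T(n) = 8T(n/5) + O(n^2): log_5(8) = 1.2920. This is Case 3 of the Master Theorem (c > log_b(a), work dominated by root), giving O(n^2).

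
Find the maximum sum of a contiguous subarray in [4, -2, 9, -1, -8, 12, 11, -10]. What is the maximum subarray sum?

Using Kadane's algorithm on [4, -2, 9, -1, -8, 12, 11, -10]:

Scanning through the array:
Position 1 (value -2): max_ending_here = 2, max_so_far = 4
Position 2 (value 9): max_ending_here = 11, max_so_far = 11
Position 3 (value -1): max_ending_here = 10, max_so_far = 11
Position 4 (value -8): max_ending_here = 2, max_so_far = 11
Position 5 (value 12): max_ending_here = 14, max_so_far = 14
Position 6 (value 11): max_ending_here = 25, max_so_far = 25
Position 7 (value -10): max_ending_here = 15, max_so_far = 25

Maximum subarray: [4, -2, 9, -1, -8, 12, 11]
Maximum sum: 25

The maximum subarray is [4, -2, 9, -1, -8, 12, 11] with sum 25. This subarray runs from index 0 to index 6.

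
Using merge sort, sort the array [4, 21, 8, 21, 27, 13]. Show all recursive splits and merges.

Merge sort trace:

Split: [4, 21, 8, 21, 27, 13] -> [4, 21, 8] and [21, 27, 13]
  Split: [4, 21, 8] -> [4] and [21, 8]
    Split: [21, 8] -> [21] and [8]
    Merge: [21] + [8] -> [8, 21]
  Merge: [4] + [8, 21] -> [4, 8, 21]
  Split: [21, 27, 13] -> [21] and [27, 13]
    Split: [27, 13] -> [27] and [13]
    Merge: [27] + [13] -> [13, 27]
  Merge: [21] + [13, 27] -> [13, 21, 27]
Merge: [4, 8, 21] + [13, 21, 27] -> [4, 8, 13, 21, 21, 27]

Final sorted array: [4, 8, 13, 21, 21, 27]

The merge sort proceeds by recursively splitting the array and merging sorted halves.
After all merges, the sorted array is [4, 8, 13, 21, 21, 27].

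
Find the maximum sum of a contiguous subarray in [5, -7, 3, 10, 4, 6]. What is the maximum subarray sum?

Using Kadane's algorithm on [5, -7, 3, 10, 4, 6]:

Scanning through the array:
Position 1 (value -7): max_ending_here = -2, max_so_far = 5
Position 2 (value 3): max_ending_here = 3, max_so_far = 5
Position 3 (value 10): max_ending_here = 13, max_so_far = 13
Position 4 (value 4): max_ending_here = 17, max_so_far = 17
Position 5 (value 6): max_ending_here = 23, max_so_far = 23

Maximum subarray: [3, 10, 4, 6]
Maximum sum: 23

The maximum subarray is [3, 10, 4, 6] with sum 23. This subarray runs from index 2 to index 5.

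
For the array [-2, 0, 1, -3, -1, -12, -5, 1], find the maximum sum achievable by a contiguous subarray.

Using Kadane's algorithm on [-2, 0, 1, -3, -1, -12, -5, 1]:

Scanning through the array:
Position 1 (value 0): max_ending_here = 0, max_so_far = 0
Position 2 (value 1): max_ending_here = 1, max_so_far = 1
Position 3 (value -3): max_ending_here = -2, max_so_far = 1
Position 4 (value -1): max_ending_here = -1, max_so_far = 1
Position 5 (value -12): max_ending_here = -12, max_so_far = 1
Position 6 (value -5): max_ending_here = -5, max_so_far = 1
Position 7 (value 1): max_ending_here = 1, max_so_far = 1

Maximum subarray: [0, 1]
Maximum sum: 1

The maximum subarray is [0, 1] with sum 1. This subarray runs from index 1 to index 2.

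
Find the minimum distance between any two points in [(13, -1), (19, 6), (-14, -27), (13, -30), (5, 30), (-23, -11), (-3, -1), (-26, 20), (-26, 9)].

Computing all pairwise distances among 9 points:

d((13, -1), (19, 6)) = 9.2195 <-- minimum
d((13, -1), (-14, -27)) = 37.4833
d((13, -1), (13, -30)) = 29.0
d((13, -1), (5, 30)) = 32.0156
d((13, -1), (-23, -11)) = 37.3631
d((13, -1), (-3, -1)) = 16.0
d((13, -1), (-26, 20)) = 44.2945
d((13, -1), (-26, 9)) = 40.2616
d((19, 6), (-14, -27)) = 46.669
d((19, 6), (13, -30)) = 36.4966
d((19, 6), (5, 30)) = 27.7849
d((19, 6), (-23, -11)) = 45.31
d((19, 6), (-3, -1)) = 23.0868
d((19, 6), (-26, 20)) = 47.1275
d((19, 6), (-26, 9)) = 45.0999
d((-14, -27), (13, -30)) = 27.1662
d((-14, -27), (5, 30)) = 60.0833
d((-14, -27), (-23, -11)) = 18.3576
d((-14, -27), (-3, -1)) = 28.2312
d((-14, -27), (-26, 20)) = 48.5077
d((-14, -27), (-26, 9)) = 37.9473
d((13, -30), (5, 30)) = 60.531
d((13, -30), (-23, -11)) = 40.7063
d((13, -30), (-3, -1)) = 33.121
d((13, -30), (-26, 20)) = 63.4114
d((13, -30), (-26, 9)) = 55.1543
d((5, 30), (-23, -11)) = 49.6488
d((5, 30), (-3, -1)) = 32.0156
d((5, 30), (-26, 20)) = 32.573
d((5, 30), (-26, 9)) = 37.4433
d((-23, -11), (-3, -1)) = 22.3607
d((-23, -11), (-26, 20)) = 31.1448
d((-23, -11), (-26, 9)) = 20.2237
d((-3, -1), (-26, 20)) = 31.1448
d((-3, -1), (-26, 9)) = 25.0799
d((-26, 20), (-26, 9)) = 11.0

Closest pair: (13, -1) and (19, 6) with distance 9.2195

The closest pair is (13, -1) and (19, 6) with Euclidean distance 9.2195. For 9 points, brute-force pairwise comparison is shown above. For large n, the divide-and-conquer algorithm (sort by x, recurse on halves, check the dividing strip) achieves O(n log n).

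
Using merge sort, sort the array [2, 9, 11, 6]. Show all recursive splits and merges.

Merge sort trace:

Split: [2, 9, 11, 6] -> [2, 9] and [11, 6]
  Split: [2, 9] -> [2] and [9]
  Merge: [2] + [9] -> [2, 9]
  Split: [11, 6] -> [11] and [6]
  Merge: [11] + [6] -> [6, 11]
Merge: [2, 9] + [6, 11] -> [2, 6, 9, 11]

Final sorted array: [2, 6, 9, 11]

The merge sort proceeds by recursively splitting the array and merging sorted halves.
After all merges, the sorted array is [2, 6, 9, 11].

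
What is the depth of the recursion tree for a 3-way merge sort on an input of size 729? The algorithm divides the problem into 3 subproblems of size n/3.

For divide and conquer with division factor 3:

Problem sizes at each level:
Level 0: 729
Level 1: 243
Level 2: 81
Level 3: 27
Level 4: 9
Level 5: 3
Level 6: 1

The root is level 0 and the size-1 base case is level 6 (the tree spans levels 0 through 6, i.e. 7 levels counting the root), so the depth is the number of divisions: log_3(729) = 6

The recursion tree depth is log_3(729) = 6. At each level, the problem size is divided by 3, so it takes 6 divisions to reduce to a base case of size 1. The algorithm makes 3 recursive calls at each level.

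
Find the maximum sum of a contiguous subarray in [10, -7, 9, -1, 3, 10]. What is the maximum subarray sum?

Using Kadane's algorithm on [10, -7, 9, -1, 3, 10]:

Scanning through the array:
Position 1 (value -7): max_ending_here = 3, max_so_far = 10
Position 2 (value 9): max_ending_here = 12, max_so_far = 12
Position 3 (value -1): max_ending_here = 11, max_so_far = 12
Position 4 (value 3): max_ending_here = 14, max_so_far = 14
Position 5 (value 10): max_ending_here = 24, max_so_far = 24

Maximum subarray: [10, -7, 9, -1, 3, 10]
Maximum sum: 24

The maximum subarray is [10, -7, 9, -1, 3, 10] with sum 24. This subarray runs from index 0 to index 5.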